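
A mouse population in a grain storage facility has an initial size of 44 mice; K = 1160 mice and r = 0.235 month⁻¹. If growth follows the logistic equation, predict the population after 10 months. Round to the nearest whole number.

A = (K − N₀)/N₀ = (1160 − 44)/44 = 25.364.
N(t) = K/(1 + A·e^(−rt)) = 1160/(1 + 25.364×e^(−0.235×10)).
e^(−2.35) = 0.095369; denominator = 1 + 25.364×0.095369 = 3.4189.
N = 1160/3.4189 = 339.29.

339 mice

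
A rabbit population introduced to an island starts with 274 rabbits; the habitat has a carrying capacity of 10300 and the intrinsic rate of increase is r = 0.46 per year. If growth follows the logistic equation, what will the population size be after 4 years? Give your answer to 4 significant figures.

1512 rabbits

A = (K − N₀)/N₀ = (10300 − 274)/274 = 36.591.
N(t) = K/(1 + A·e^(−rt)) = 10300/(1 + 36.591×e^(−0.46×4)).
e^(−1.84) = 0.15882; denominator = 1 + 36.591×0.15882 = 6.8113.
N = 10300/6.8113 = 1512.19.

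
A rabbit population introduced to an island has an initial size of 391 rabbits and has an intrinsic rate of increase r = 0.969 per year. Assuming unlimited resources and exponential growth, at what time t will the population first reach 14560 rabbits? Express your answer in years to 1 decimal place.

3.7 years

Set N₀·e^(rt) = 14560: e^(0.969·t) = 14560/391 = 37.238.
0.969·t = ln(37.238) = 3.6173, so t = 3.6173/0.969 = 3.7331.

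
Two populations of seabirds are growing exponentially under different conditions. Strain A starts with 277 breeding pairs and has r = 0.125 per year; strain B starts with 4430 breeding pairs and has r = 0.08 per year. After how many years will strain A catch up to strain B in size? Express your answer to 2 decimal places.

61.60 years

Set 277·e^(0.125t) = 4430·e^(0.08t).
e^((0.125 − 0.08)t) = 4430/277 → e^(0.045·t) = 15.993.
0.045·t = ln(15.993) = 2.7721, so t = 2.7721/0.045 = 61.603.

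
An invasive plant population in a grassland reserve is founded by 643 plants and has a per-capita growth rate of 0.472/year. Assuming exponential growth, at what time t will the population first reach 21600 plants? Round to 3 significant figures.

7.45 years

Set N₀·e^(rt) = 21600: e^(0.472·t) = 21600/643 = 33.593.
0.472·t = ln(33.593) = 3.5143, so t = 3.5143/0.472 = 7.4456.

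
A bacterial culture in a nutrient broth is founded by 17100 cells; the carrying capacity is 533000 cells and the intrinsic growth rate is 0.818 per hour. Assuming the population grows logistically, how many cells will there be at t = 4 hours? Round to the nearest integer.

A = (K − N₀)/N₀ = (533000 − 17100)/17100 = 30.17.
N(t) = K/(1 + A·e^(−rt)) = 533000/(1 + 30.17×e^(−0.818×4)).
e^(−3.272) = 0.03793; denominator = 1 + 30.17×0.03793 = 2.1443.
N = 533000/2.1443 = 248560.

248560 cells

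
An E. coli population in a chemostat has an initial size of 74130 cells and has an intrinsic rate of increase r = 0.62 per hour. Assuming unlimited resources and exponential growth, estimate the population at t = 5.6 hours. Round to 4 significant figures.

2387000 cells

N(t) = N₀·e^(rt) = 74130 × e^(0.62×5.6) = 74130 × e^3.472.
e^3.472 ≈ 32.201, so N ≈ 74130 × 32.201 = 2.387066×10^6.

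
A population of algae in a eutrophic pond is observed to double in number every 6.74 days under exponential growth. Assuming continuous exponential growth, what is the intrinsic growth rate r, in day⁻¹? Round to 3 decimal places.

r = ln(2)/t_d = 0.6931/6.74 = 0.10284.

0.103 per day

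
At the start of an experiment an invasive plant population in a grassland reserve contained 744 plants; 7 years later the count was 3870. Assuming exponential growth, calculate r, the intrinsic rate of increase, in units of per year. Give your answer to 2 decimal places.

From N(t) = N₀·e^(rt): e^(r·7) = 3870/744 = 5.2016.
r·7 = ln(5.2016) = 1.649, so r = 1.649/7 = 0.23557.

0.24 per year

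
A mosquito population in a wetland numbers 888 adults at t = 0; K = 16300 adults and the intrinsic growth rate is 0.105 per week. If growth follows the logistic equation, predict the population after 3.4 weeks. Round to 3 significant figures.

1240 adults

A = (K − N₀)/N₀ = (16300 − 888)/888 = 17.356.
N(t) = K/(1 + A·e^(−rt)) = 16300/(1 + 17.356×e^(−0.105×3.4)).
e^(−0.357) = 0.69977; denominator = 1 + 17.356×0.69977 = 13.145.
N = 16300/13.145 = 1240.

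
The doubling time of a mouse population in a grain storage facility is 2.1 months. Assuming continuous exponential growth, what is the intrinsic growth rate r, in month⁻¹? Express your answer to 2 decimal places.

0.33 per month

r = ln(2)/t_d = 0.6931/2.1 = 0.33007.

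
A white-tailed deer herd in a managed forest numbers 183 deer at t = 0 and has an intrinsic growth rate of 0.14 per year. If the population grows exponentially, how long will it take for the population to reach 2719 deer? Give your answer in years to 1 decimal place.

19.3 years

Set N₀·e^(rt) = 2719: e^(0.14·t) = 2719/183 = 14.858.
0.14·t = ln(14.858) = 2.6985, so t = 2.6985/0.14 = 19.275.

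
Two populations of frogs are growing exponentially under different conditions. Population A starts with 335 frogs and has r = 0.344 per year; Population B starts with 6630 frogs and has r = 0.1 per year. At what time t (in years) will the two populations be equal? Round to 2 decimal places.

12.23 years

Set 335·e^(0.344t) = 6630·e^(0.1t).
e^((0.344 − 0.1)t) = 6630/335 → e^(0.244·t) = 19.791.
0.244·t = ln(19.791) = 2.9852, so t = 2.9852/0.244 = 12.235.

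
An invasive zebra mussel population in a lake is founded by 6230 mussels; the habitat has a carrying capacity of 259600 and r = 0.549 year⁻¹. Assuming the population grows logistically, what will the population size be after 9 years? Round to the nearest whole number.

201134 mussels

A = (K − N₀)/N₀ = (259600 − 6230)/6230 = 40.669.
N(t) = K/(1 + A·e^(−rt)) = 259600/(1 + 40.669×e^(−0.549×9)).
e^(−4.941) = 0.0071474; denominator = 1 + 40.669×0.0071474 = 1.2907.
N = 259600/1.2907 = 201134.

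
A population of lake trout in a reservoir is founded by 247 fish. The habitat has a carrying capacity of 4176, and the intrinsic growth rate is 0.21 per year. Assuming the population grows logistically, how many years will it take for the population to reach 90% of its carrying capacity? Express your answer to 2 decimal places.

A = (K − N₀)/N₀ = (4176 − 247)/247 = 15.907.
Solve 4176/(1 + 15.907·e^(−0.21t)) = 3758.4: 1 + 15.907·e^(−0.21t) = 1.1111, so e^(−0.21t) = 0.0069851.
−0.21·t = ln(0.0069851) = -4.964, so t = 4.964/0.21 = 23.638.

23.64 years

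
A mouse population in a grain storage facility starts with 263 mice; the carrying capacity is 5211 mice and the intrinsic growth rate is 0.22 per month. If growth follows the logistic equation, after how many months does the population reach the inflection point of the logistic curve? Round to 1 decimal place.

13.3 months

Logistic growth is fastest at N = K/2 = 2605.5.
A = (K − N₀)/N₀ = 18.814. Set K/(1 + A·e^(−rt)) = K/2 → A·e^(−rt) = 1.
e^(−0.22t) = 1/18.814 = 0.0531528, so t = ln(18.814)/0.22 = 2.9346/0.22 = 13.339.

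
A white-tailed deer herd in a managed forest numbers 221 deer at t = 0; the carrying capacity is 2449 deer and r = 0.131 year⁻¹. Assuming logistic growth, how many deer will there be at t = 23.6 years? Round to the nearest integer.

1680 deer

A = (K − N₀)/N₀ = (2449 − 221)/221 = 10.081.
N(t) = K/(1 + A·e^(−rt)) = 2449/(1 + 10.081×e^(−0.131×23.6)).
e^(−3.092) = 0.045429; denominator = 1 + 10.081×0.045429 = 1.458.
N = 2449/1.458 = 1679.71.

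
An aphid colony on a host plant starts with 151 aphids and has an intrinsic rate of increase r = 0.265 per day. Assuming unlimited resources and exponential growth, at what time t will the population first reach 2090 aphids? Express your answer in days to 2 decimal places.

9.92 days

Set N₀·e^(rt) = 2090: e^(0.265·t) = 2090/151 = 13.841.
0.265·t = ln(13.841) = 2.6276, so t = 2.6276/0.265 = 9.9156.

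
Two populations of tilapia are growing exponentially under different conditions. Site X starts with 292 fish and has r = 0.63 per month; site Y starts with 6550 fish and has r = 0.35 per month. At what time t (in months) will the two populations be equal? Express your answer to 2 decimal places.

Set 292·e^(0.63t) = 6550·e^(0.35t).
e^((0.63 − 0.35)t) = 6550/292 → e^(0.28·t) = 22.432.
0.28·t = ln(22.432) = 3.1105, so t = 3.1105/0.28 = 11.109.

11.11 months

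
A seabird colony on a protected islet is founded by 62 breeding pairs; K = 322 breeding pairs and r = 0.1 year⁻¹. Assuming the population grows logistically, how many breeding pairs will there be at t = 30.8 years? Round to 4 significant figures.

270.0 breeding pairs

A = (K − N₀)/N₀ = (322 − 62)/62 = 4.1935.
N(t) = K/(1 + A·e^(−rt)) = 322/(1 + 4.1935×e^(−0.1×30.8)).
e^(−3.08) = 0.045959; denominator = 1 + 4.1935×0.045959 = 1.1927.
N = 322/1.1927 = 269.968.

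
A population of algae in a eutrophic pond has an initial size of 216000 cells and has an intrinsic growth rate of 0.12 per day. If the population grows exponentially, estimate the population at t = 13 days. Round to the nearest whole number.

1027905 cells

N(t) = N₀·e^(rt) = 216000 × e^(0.12×13) = 216000 × e^1.56.
e^1.56 ≈ 4.7588, so N ≈ 216000 × 4.7588 = 1.027905×10^6.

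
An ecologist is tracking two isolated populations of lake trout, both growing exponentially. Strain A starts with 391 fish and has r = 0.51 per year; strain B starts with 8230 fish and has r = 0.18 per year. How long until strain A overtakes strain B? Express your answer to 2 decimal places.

9.23 years

Set 391·e^(0.51t) = 8230·e^(0.18t).
e^((0.51 − 0.18)t) = 8230/391 → e^(0.33·t) = 21.049.
0.33·t = ln(21.049) = 3.0468, so t = 3.0468/0.33 = 9.2328.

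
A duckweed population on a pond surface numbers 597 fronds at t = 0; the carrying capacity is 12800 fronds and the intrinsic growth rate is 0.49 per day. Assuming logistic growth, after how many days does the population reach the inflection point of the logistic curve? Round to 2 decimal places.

6.16 days

Logistic growth is fastest at N = K/2 = 6400.
A = (K − N₀)/N₀ = 20.441. Set K/(1 + A·e^(−rt)) = K/2 → A·e^(−rt) = 1.
e^(−0.49t) = 1/20.441 = 0.0489224, so t = ln(20.441)/0.49 = 3.0175/0.49 = 6.1582.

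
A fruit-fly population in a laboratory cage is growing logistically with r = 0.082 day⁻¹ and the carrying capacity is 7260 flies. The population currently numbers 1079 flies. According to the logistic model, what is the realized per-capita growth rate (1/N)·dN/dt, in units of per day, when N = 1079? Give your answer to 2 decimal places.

(1/N)·dN/dt = r(1 − N/K) = 0.082 × (1 − 1079/7260).
= 0.082 × 0.85138 = 0.069813.

0.07 per day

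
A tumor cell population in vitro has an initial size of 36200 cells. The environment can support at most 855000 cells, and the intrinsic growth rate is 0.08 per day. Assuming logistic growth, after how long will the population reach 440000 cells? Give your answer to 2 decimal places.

39.72 days

A = (K − N₀)/N₀ = (855000 − 36200)/36200 = 22.619.
Solve 855000/(1 + 22.619·e^(−0.08t)) = 440000: 1 + 22.619·e^(−0.08t) = 1.9432, so e^(−0.08t) = 0.041699.
−0.08·t = ln(0.041699) = -3.1773, so t = 3.1773/0.08 = 39.716.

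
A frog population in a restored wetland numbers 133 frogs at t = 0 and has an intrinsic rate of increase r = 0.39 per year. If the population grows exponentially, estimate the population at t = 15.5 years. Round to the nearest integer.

N(t) = N₀·e^(rt) = 133 × e^(0.39×15.5) = 133 × e^6.045.
e^6.045 ≈ 422, so N ≈ 133 × 422 = 56125.7.

56126 frogs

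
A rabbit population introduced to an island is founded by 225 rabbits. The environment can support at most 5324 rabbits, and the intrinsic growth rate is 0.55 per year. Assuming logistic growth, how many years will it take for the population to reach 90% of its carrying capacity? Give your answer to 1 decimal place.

9.7 years

A = (K − N₀)/N₀ = (5324 − 225)/225 = 22.662.
Solve 5324/(1 + 22.662·e^(−0.55t)) = 4791.6: 1 + 22.662·e^(−0.55t) = 1.1111, so e^(−0.55t) = 0.00490292.
−0.55·t = ln(0.00490292) = -5.3179, so t = 5.3179/0.55 = 9.669.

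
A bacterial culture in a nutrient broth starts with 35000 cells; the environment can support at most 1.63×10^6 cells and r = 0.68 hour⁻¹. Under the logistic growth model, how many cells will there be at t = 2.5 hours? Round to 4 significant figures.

174800 cells

A = (K − N₀)/N₀ = (1.63×10^6 − 35000)/35000 = 45.571.
N(t) = K/(1 + A·e^(−rt)) = 1.63×10^6/(1 + 45.571×e^(−0.68×2.5)).
e^(−1.7) = 0.18268; denominator = 1 + 45.571×0.18268 = 9.3251.
N = 1.63×10^6/9.3251 = 174796.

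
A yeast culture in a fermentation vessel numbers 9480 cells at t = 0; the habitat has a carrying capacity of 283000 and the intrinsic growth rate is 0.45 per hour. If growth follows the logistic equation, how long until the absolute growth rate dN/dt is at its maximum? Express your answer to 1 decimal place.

7.5 hours

Logistic growth is fastest at N = K/2 = 141500.
A = (K − N₀)/N₀ = 28.852. Set K/(1 + A·e^(−rt)) = K/2 → A·e^(−rt) = 1.
e^(−0.45t) = 1/28.852 = 0.0346593, so t = ln(28.852)/0.45 = 3.3622/0.45 = 7.4715.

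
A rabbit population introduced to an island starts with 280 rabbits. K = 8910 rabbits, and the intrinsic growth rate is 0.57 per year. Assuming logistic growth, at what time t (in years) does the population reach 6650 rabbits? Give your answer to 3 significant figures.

A = (K − N₀)/N₀ = (8910 − 280)/280 = 30.821.
Solve 8910/(1 + 30.821·e^(−0.57t)) = 6650: 1 + 30.821·e^(−0.57t) = 1.3398, so e^(−0.57t) = 0.0110264.
−0.57·t = ln(0.0110264) = -4.5075, so t = 4.5075/0.57 = 7.9078.

7.91 years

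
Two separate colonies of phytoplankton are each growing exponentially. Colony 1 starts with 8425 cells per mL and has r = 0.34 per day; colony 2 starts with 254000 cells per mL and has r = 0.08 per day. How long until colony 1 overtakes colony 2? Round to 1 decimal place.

Set 8425·e^(0.34t) = 254000·e^(0.08t).
e^((0.34 − 0.08)t) = 254000/8425 → e^(0.26·t) = 30.148.
0.26·t = ln(30.148) = 3.4061, so t = 3.4061/0.26 = 13.101.

13.1 days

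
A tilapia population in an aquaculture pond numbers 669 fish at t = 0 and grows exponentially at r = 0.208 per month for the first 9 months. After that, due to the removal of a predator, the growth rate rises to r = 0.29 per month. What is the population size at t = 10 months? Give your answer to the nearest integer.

5813 fish

Phase 1: N(9) = 669·e^(0.208×9) = 669·e^1.872 = 4349.36.
Phase 2 runs for 10 − 9 = 1 months at r = 0.29.
N(10) = 4349.36·e^(0.29×1) = 4349.36·e^0.29 = 5812.6.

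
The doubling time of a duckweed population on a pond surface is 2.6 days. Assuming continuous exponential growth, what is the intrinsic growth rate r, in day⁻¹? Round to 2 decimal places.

r = ln(2)/t_d = 0.6931/2.6 = 0.2666.

0.27 per day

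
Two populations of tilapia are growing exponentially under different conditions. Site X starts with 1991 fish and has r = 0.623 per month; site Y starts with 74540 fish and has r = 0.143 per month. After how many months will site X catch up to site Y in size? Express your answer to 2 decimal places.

7.55 months

Set 1991·e^(0.623t) = 74540·e^(0.143t).
e^((0.623 − 0.143)t) = 74540/1991 → e^(0.48·t) = 37.438.
0.48·t = ln(37.438) = 3.6227, so t = 3.6227/0.48 = 7.5473.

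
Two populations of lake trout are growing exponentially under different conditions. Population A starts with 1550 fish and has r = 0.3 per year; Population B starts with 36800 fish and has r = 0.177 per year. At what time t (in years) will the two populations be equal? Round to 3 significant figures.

Set 1550·e^(0.3t) = 36800·e^(0.177t).
e^((0.3 − 0.177)t) = 36800/1550 → e^(0.123·t) = 23.742.
0.123·t = ln(23.742) = 3.1672, so t = 3.1672/0.123 = 25.75.

25.7 years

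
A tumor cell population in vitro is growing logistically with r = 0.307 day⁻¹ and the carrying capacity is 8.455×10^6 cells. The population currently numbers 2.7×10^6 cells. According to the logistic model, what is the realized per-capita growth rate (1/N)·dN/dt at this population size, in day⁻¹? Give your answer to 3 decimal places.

(1/N)·dN/dt = r(1 − N/K) = 0.307 × (1 − 2.7×10^6/8.455×10^6).
= 0.307 × 0.68066 = 0.20896.

0.209 per day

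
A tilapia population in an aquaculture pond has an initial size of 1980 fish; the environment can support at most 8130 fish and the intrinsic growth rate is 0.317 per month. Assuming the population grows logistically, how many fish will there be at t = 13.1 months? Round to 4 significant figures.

A = (K − N₀)/N₀ = (8130 − 1980)/1980 = 3.1061.
N(t) = K/(1 + A·e^(−rt)) = 8130/(1 + 3.1061×e^(−0.317×13.1)).
e^(−4.153) = 0.015722; denominator = 1 + 3.1061×0.015722 = 1.0488.
N = 8130/1.0488 = 7751.47.

7751 fish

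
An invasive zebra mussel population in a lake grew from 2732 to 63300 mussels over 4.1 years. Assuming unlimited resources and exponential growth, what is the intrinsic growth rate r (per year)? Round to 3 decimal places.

0.767 per year

From N(t) = N₀·e^(rt): e^(r·4.1) = 63300/2732 = 23.17.
r·4.1 = ln(23.17) = 3.1429, so r = 3.1429/4.1 = 0.76655.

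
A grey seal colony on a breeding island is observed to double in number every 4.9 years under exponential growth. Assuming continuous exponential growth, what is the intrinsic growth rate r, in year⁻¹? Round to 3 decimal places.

r = ln(2)/t_d = 0.6931/4.9 = 0.14146.

0.141 per year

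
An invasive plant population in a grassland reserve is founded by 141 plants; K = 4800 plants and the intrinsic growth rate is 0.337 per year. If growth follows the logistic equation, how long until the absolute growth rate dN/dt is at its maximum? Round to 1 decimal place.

10.4 years

Logistic growth is fastest at N = K/2 = 2400.
A = (K − N₀)/N₀ = 33.043. Set K/(1 + A·e^(−rt)) = K/2 → A·e^(−rt) = 1.
e^(−0.337t) = 1/33.043 = 0.030264, so t = ln(33.043)/0.337 = 3.4978/0.337 = 10.379.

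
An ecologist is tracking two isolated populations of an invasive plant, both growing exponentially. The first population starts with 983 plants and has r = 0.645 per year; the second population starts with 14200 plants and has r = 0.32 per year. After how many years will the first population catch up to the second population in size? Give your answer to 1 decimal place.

8.2 years

Set 983·e^(0.645t) = 14200·e^(0.32t).
e^((0.645 − 0.32)t) = 14200/983 → e^(0.325·t) = 14.446.
0.325·t = ln(14.446) = 2.6704, so t = 2.6704/0.325 = 8.2166.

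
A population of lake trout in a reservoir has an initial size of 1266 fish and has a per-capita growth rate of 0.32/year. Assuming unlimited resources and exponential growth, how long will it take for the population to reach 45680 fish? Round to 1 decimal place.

Set N₀·e^(rt) = 45680: e^(0.32·t) = 45680/1266 = 36.082.
0.32·t = ln(36.082) = 3.5858, so t = 3.5858/0.32 = 11.206.

11.2 years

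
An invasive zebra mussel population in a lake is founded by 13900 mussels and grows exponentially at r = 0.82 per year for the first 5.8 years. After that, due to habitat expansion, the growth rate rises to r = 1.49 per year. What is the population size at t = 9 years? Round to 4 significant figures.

Phase 1: N(5.8) = 13900·e^(0.82×5.8) = 13900·e^4.756 = 1.61629×10^6.
Phase 2 runs for 9 − 5.8 = 3.2 years at r = 1.49.
N(9) = 1.61629×10^6·e^(1.49×3.2) = 1.61629×10^6·e^4.768 = 1.902109×10^8.

190200000 mussels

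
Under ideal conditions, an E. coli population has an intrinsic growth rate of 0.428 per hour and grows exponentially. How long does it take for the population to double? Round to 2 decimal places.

Doubling time t_d = ln(2)/r = 0.6931/0.428 = 1.6195.

1.62 hours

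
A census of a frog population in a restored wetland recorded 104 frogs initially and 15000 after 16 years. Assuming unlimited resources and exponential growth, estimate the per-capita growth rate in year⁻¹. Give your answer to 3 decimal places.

From N(t) = N₀·e^(rt): e^(r·16) = 15000/104 = 144.23.
r·16 = ln(144.23) = 4.9714, so r = 4.9714/16 = 0.31071.

0.311 per year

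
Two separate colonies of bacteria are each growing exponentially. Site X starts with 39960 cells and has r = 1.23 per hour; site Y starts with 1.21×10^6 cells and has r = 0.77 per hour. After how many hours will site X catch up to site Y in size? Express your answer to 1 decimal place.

Set 39960·e^(1.23t) = 1.21×10^6·e^(0.77t).
e^((1.23 − 0.77)t) = 1.21×10^6/39960 → e^(0.46·t) = 30.28.
0.46·t = ln(30.28) = 3.4105, so t = 3.4105/0.46 = 7.4141.

7.4 hours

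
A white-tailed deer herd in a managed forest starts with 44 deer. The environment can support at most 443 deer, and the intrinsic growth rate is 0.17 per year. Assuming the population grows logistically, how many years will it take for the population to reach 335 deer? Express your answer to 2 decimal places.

19.63 years

A = (K − N₀)/N₀ = (443 − 44)/44 = 9.0682.
Solve 443/(1 + 9.0682·e^(−0.17t)) = 335: 1 + 9.0682·e^(−0.17t) = 1.3224, so e^(−0.17t) = 0.0355516.
−0.17·t = ln(0.0355516) = -3.3368, so t = 3.3368/0.17 = 19.628.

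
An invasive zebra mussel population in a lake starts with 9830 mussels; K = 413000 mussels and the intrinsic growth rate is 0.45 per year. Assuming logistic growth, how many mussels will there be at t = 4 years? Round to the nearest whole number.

A = (K − N₀)/N₀ = (413000 − 9830)/9830 = 41.014.
N(t) = K/(1 + A·e^(−rt)) = 413000/(1 + 41.014×e^(−0.45×4)).
e^(−1.8) = 0.1653; denominator = 1 + 41.014×0.1653 = 7.7796.
N = 413000/7.7796 = 53087.5.

53088 mussels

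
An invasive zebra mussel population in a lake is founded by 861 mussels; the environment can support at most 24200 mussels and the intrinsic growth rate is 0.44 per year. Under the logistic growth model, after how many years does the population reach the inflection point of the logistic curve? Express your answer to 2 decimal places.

Logistic growth is fastest at N = K/2 = 12100.
A = (K − N₀)/N₀ = 27.107. Set K/(1 + A·e^(−rt)) = K/2 → A·e^(−rt) = 1.
e^(−0.44t) = 1/27.107 = 0.036891, so t = ln(27.107)/0.44 = 3.2998/0.44 = 7.4995.

7.50 years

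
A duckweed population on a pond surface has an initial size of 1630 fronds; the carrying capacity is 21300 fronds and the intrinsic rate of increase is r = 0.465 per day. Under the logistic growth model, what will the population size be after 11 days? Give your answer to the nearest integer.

A = (K − N₀)/N₀ = (21300 − 1630)/1630 = 12.067.
N(t) = K/(1 + A·e^(−rt)) = 21300/(1 + 12.067×e^(−0.465×11)).
e^(−5.115) = 0.006006; denominator = 1 + 12.067×0.006006 = 1.0725.
N = 21300/1.0725 = 19860.6.

19861 fronds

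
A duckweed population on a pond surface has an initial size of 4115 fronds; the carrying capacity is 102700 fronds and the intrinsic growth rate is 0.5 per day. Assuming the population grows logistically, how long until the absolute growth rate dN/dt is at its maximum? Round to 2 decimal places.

6.35 days

Logistic growth is fastest at N = K/2 = 51350.
A = (K − N₀)/N₀ = 23.957. Set K/(1 + A·e^(−rt)) = K/2 → A·e^(−rt) = 1.
e^(−0.5t) = 1/23.957 = 0.0417406, so t = ln(23.957)/0.5 = 3.1763/0.5 = 6.3526.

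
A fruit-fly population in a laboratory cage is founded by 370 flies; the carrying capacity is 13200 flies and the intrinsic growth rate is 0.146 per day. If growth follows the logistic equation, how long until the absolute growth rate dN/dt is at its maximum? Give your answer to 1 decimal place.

Logistic growth is fastest at N = K/2 = 6600.
A = (K − N₀)/N₀ = 34.676. Set K/(1 + A·e^(−rt)) = K/2 → A·e^(−rt) = 1.
e^(−0.146t) = 1/34.676 = 0.0288387, so t = ln(34.676)/0.146 = 3.546/0.146 = 24.288.

24.3 days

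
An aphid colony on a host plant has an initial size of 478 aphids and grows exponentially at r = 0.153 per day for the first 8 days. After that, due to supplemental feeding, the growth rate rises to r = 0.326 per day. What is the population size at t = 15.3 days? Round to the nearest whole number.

17561 aphids

Phase 1: N(8) = 478·e^(0.153×8) = 478·e^1.224 = 1625.57.
Phase 2 runs for 15.3 − 8 = 7.3 days at r = 0.326.
N(15.3) = 1625.57·e^(0.326×7.3) = 1625.57·e^2.38 = 17560.6.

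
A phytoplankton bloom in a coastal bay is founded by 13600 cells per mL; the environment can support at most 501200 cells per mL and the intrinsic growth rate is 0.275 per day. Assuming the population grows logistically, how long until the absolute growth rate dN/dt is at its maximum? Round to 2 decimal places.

Logistic growth is fastest at N = K/2 = 250600.
A = (K − N₀)/N₀ = 35.853. Set K/(1 + A·e^(−rt)) = K/2 → A·e^(−rt) = 1.
e^(−0.275t) = 1/35.853 = 0.0278917, so t = ln(35.853)/0.275 = 3.5794/0.275 = 13.016.

13.02 days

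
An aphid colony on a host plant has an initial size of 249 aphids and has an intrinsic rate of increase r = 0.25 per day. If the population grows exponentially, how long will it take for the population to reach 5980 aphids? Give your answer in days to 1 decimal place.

12.7 days

Set N₀·e^(rt) = 5980: e^(0.25·t) = 5980/249 = 24.016.
0.25·t = ln(24.016) = 3.1787, so t = 3.1787/0.25 = 12.715.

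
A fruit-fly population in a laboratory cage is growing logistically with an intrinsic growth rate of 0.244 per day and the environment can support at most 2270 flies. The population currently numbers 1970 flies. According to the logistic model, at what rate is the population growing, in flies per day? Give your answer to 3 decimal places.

63.526 flies per day

dN/dt = rN(1 − N/K) = 0.244 × 1970 × (1 − 1970/2270).
1 − 1970/2270 = 0.13216; dN/dt = 0.244 × 1970 × 0.13216 = 63.526.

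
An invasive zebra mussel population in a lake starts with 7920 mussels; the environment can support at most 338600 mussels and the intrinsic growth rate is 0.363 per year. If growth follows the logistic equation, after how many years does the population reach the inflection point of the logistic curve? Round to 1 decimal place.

10.3 years

Logistic growth is fastest at N = K/2 = 169300.
A = (K − N₀)/N₀ = 41.753. Set K/(1 + A·e^(−rt)) = K/2 → A·e^(−rt) = 1.
e^(−0.363t) = 1/41.753 = 0.0239506, so t = ln(41.753)/0.363 = 3.7318/0.363 = 10.28.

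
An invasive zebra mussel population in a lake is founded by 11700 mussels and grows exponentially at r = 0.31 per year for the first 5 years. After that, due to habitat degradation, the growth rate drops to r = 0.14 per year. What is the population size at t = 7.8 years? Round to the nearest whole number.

81580 mussels

Phase 1: N(5) = 11700·e^(0.31×5) = 11700·e^1.55 = 55124.2.
Phase 2 runs for 7.8 − 5 = 2.8 years at r = 0.14.
N(7.8) = 55124.2·e^(0.14×2.8) = 55124.2·e^0.392 = 81580.4.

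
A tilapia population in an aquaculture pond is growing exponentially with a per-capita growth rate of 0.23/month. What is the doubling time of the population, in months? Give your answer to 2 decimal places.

3.01 months

Doubling time t_d = ln(2)/r = 0.6931/0.23 = 3.0137.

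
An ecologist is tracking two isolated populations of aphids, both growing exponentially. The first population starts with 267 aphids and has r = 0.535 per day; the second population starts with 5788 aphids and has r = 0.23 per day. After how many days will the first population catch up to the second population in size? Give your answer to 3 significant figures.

Set 267·e^(0.535t) = 5788·e^(0.23t).
e^((0.535 − 0.23)t) = 5788/267 → e^(0.305·t) = 21.678.
0.305·t = ln(21.678) = 3.0763, so t = 3.0763/0.305 = 10.086.

10.1 days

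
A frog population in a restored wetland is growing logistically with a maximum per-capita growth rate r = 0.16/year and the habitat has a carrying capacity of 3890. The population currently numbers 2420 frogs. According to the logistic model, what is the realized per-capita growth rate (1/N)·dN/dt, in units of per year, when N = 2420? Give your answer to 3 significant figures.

(1/N)·dN/dt = r(1 − N/K) = 0.16 × (1 − 2420/3890).
= 0.16 × 0.37789 = 0.060463.

0.0605 per year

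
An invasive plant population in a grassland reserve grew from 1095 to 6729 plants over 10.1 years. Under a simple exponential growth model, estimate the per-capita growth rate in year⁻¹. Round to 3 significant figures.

0.180 per year

From N(t) = N₀·e^(rt): e^(r·10.1) = 6729/1095 = 6.1452.
r·10.1 = ln(6.1452) = 1.8157, so r = 1.8157/10.1 = 0.17977.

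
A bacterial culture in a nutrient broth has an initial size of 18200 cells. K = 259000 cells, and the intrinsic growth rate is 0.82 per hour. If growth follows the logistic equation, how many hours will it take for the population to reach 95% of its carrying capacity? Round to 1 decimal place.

6.7 hours

A = (K − N₀)/N₀ = (259000 − 18200)/18200 = 13.231.
Solve 259000/(1 + 13.231·e^(−0.82t)) = 246050: 1 + 13.231·e^(−0.82t) = 1.0526, so e^(−0.82t) = 0.00397797.
−0.82·t = ln(0.00397797) = -5.527, so t = 5.527/0.82 = 6.7402.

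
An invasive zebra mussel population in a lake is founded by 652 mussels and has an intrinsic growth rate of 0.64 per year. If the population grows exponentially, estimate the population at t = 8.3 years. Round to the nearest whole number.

132196 mussels

N(t) = N₀·e^(rt) = 652 × e^(0.64×8.3) = 652 × e^5.312.
e^5.312 ≈ 202.76, so N ≈ 652 × 202.76 = 132196.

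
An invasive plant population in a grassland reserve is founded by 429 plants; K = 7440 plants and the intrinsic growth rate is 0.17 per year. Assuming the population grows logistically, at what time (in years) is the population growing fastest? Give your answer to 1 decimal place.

16.4 years

Logistic growth is fastest at N = K/2 = 3720.
A = (K − N₀)/N₀ = 16.343. Set K/(1 + A·e^(−rt)) = K/2 → A·e^(−rt) = 1.
e^(−0.17t) = 1/16.343 = 0.0611896, so t = ln(16.343)/0.17 = 2.7938/0.17 = 16.434.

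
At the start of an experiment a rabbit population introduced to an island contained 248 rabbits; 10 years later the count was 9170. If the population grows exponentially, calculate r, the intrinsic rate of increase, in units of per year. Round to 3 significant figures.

From N(t) = N₀·e^(rt): e^(r·10) = 9170/248 = 36.976.
r·10 = ln(36.976) = 3.6103, so r = 3.6103/10 = 0.36103.

0.361 per year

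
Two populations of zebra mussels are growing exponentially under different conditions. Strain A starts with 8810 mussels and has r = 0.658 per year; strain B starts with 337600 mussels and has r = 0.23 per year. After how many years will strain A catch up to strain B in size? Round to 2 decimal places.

Set 8810·e^(0.658t) = 337600·e^(0.23t).
e^((0.658 − 0.23)t) = 337600/8810 → e^(0.428·t) = 38.32.
0.428·t = ln(38.32) = 3.646, so t = 3.646/0.428 = 8.5186.

8.52 years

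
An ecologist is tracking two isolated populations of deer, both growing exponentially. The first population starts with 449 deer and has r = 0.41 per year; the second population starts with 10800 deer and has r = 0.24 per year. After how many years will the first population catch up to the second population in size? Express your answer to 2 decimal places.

Set 449·e^(0.41t) = 10800·e^(0.24t).
e^((0.41 − 0.24)t) = 10800/449 → e^(0.17·t) = 24.053.
0.17·t = ln(24.053) = 3.1803, so t = 3.1803/0.17 = 18.708.

18.71 years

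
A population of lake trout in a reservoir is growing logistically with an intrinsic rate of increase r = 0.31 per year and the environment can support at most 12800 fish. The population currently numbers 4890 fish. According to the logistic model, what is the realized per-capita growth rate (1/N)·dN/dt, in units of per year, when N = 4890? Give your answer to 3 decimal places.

0.192 per year

(1/N)·dN/dt = r(1 − N/K) = 0.31 × (1 − 4890/12800).
= 0.31 × 0.61797 = 0.19157.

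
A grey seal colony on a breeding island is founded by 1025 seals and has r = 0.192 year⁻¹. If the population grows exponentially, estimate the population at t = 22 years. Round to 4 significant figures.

70010 seals

N(t) = N₀·e^(rt) = 1025 × e^(0.192×22) = 1025 × e^4.224.
e^4.224 ≈ 68.306, so N ≈ 1025 × 68.306 = 70013.8.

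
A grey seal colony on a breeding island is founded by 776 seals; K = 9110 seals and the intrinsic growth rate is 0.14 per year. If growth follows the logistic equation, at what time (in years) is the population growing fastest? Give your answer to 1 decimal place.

17.0 years

Logistic growth is fastest at N = K/2 = 4555.
A = (K − N₀)/N₀ = 10.74. Set K/(1 + A·e^(−rt)) = K/2 → A·e^(−rt) = 1.
e^(−0.14t) = 1/10.74 = 0.0931126, so t = ln(10.74)/0.14 = 2.3739/0.14 = 16.957.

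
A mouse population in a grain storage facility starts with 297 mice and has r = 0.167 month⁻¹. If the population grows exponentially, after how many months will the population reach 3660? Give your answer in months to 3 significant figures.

15.0 months

Set N₀·e^(rt) = 3660: e^(0.167·t) = 3660/297 = 12.323.
0.167·t = ln(12.323) = 2.5115, so t = 2.5115/0.167 = 15.039.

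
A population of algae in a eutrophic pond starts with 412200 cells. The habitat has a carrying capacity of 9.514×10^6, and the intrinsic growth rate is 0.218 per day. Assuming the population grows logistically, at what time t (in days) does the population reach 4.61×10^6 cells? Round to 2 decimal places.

A = (K − N₀)/N₀ = (9.514×10^6 − 412200)/412200 = 22.081.
Solve 9.514×10^6/(1 + 22.081·e^(−0.218t)) = 4.61×10^6: 1 + 22.081·e^(−0.218t) = 2.0638, so e^(−0.218t) = 0.0481759.
−0.218·t = ln(0.0481759) = -3.0329, so t = 3.0329/0.218 = 13.912.

13.91 days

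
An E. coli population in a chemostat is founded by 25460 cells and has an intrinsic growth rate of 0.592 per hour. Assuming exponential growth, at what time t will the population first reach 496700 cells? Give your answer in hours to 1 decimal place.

5.0 hours

Set N₀·e^(rt) = 496700: e^(0.592·t) = 496700/25460 = 19.509.
0.592·t = ln(19.509) = 2.9709, so t = 2.9709/0.592 = 5.0184.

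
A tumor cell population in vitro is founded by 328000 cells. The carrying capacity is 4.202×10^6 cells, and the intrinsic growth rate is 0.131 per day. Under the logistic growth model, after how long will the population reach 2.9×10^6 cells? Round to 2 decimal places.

A = (K − N₀)/N₀ = (4.202×10^6 − 328000)/328000 = 11.811.
Solve 4.202×10^6/(1 + 11.811·e^(−0.131t)) = 2.9×10^6: 1 + 11.811·e^(−0.131t) = 1.449, so e^(−0.131t) = 0.0380126.
−0.131·t = ln(0.0380126) = -3.2698, so t = 3.2698/0.131 = 24.961.

24.96 days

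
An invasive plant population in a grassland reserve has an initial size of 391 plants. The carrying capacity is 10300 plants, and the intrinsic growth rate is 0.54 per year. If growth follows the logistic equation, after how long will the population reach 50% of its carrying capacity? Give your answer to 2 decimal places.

5.99 years

A = (K − N₀)/N₀ = (10300 − 391)/391 = 25.343.
Solve 10300/(1 + 25.343·e^(−0.54t)) = 5150: 1 + 25.343·e^(−0.54t) = 2, so e^(−0.54t) = 0.0394591.
−0.54·t = ln(0.0394591) = -3.2325, so t = 3.2325/0.54 = 5.9861.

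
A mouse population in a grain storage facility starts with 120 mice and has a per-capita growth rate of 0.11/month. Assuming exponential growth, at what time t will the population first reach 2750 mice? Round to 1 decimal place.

28.5 months

Set N₀·e^(rt) = 2750: e^(0.11·t) = 2750/120 = 22.917.
0.11·t = ln(22.917) = 3.1319, so t = 3.1319/0.11 = 28.471.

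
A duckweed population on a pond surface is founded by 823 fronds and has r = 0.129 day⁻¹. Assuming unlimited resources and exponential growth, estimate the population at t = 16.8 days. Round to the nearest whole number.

N(t) = N₀·e^(rt) = 823 × e^(0.129×16.8) = 823 × e^2.167.
e^2.167 ≈ 8.7338, so N ≈ 823 × 8.7338 = 7187.91.

7188 fronds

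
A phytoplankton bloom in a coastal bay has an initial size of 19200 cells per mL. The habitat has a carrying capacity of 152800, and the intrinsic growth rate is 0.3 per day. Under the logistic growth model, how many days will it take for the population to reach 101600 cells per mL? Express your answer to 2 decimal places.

8.75 days

A = (K − N₀)/N₀ = (152800 − 19200)/19200 = 6.9583.
Solve 152800/(1 + 6.9583·e^(−0.3t)) = 101600: 1 + 6.9583·e^(−0.3t) = 1.5039, so e^(−0.3t) = 0.0724221.
−0.3·t = ln(0.0724221) = -2.6252, so t = 2.6252/0.3 = 8.7508.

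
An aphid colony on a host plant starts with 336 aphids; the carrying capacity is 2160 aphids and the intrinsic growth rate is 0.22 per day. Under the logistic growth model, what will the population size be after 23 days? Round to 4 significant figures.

A = (K − N₀)/N₀ = (2160 − 336)/336 = 5.4286.
N(t) = K/(1 + A·e^(−rt)) = 2160/(1 + 5.4286×e^(−0.22×23)).
e^(−5.06) = 0.0063456; denominator = 1 + 5.4286×0.0063456 = 1.0344.
N = 2160/1.0344 = 2088.07.

2088 aphids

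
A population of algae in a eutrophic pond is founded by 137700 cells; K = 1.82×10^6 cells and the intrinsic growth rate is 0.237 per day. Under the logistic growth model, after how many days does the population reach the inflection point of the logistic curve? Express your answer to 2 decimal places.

10.56 days

Logistic growth is fastest at N = K/2 = 910000.
A = (K − N₀)/N₀ = 12.217. Set K/(1 + A·e^(−rt)) = K/2 → A·e^(−rt) = 1.
e^(−0.237t) = 1/12.217 = 0.0818522, so t = ln(12.217)/0.237 = 2.5028/0.237 = 10.561.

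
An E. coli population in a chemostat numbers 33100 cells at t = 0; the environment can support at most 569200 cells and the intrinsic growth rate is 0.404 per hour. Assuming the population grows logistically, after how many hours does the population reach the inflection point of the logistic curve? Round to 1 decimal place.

Logistic growth is fastest at N = K/2 = 284600.
A = (K − N₀)/N₀ = 16.196. Set K/(1 + A·e^(−rt)) = K/2 → A·e^(−rt) = 1.
e^(−0.404t) = 1/16.196 = 0.0617422, so t = ln(16.196)/0.404 = 2.7848/0.404 = 6.893.

6.9 hours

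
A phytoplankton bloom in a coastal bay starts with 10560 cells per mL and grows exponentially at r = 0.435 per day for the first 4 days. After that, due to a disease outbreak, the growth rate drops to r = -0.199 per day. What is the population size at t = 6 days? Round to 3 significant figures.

40400 cells per mL

Phase 1: N(4) = 10560·e^(0.435×4) = 10560·e^1.74 = 60163.9.
Phase 2 runs for 6 − 4 = 2 days at r = -0.199.
N(6) = 60163.9·e^(-0.199×2) = 60163.9·e^-0.398 = 40409.8.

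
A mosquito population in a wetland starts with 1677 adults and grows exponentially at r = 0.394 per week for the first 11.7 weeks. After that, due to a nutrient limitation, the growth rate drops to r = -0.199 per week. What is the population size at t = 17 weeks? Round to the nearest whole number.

Phase 1: N(11.7) = 1677·e^(0.394×11.7) = 1677·e^4.61 = 168478.
Phase 2 runs for 17 − 11.7 = 5.3 weeks at r = -0.199.
N(17) = 168478·e^(-0.199×5.3) = 168478·e^-1.055 = 58680.4.

58680 adults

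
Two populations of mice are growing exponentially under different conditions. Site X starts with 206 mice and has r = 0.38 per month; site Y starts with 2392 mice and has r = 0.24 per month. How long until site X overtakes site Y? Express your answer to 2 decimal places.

Set 206·e^(0.38t) = 2392·e^(0.24t).
e^((0.38 − 0.24)t) = 2392/206 → e^(0.14·t) = 11.612.
0.14·t = ln(11.612) = 2.452, so t = 2.452/0.14 = 17.514.

17.51 months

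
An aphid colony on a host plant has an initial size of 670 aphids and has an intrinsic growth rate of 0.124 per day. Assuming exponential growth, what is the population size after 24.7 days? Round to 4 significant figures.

N(t) = N₀·e^(rt) = 670 × e^(0.124×24.7) = 670 × e^3.063.
e^3.063 ≈ 21.387, so N ≈ 670 × 21.387 = 14329.5.

14330 aphids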